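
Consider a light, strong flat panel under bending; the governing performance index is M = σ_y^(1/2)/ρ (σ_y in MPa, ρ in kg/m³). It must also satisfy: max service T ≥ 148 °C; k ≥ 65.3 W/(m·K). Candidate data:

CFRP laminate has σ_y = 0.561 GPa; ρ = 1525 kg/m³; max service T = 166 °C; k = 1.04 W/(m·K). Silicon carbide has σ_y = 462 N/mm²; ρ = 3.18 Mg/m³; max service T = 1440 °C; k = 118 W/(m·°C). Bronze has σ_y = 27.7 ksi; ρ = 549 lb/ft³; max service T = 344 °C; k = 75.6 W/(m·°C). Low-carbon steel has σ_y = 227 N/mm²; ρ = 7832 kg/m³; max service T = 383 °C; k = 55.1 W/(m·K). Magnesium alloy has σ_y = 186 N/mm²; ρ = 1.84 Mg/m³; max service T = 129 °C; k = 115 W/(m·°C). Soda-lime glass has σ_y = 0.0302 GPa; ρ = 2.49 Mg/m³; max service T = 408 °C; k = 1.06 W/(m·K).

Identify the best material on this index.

silicon carbide

Screen on constraints: max service T ≥ 148 °C; k ≥ 65.3 W/(m·K). Survivors: silicon carbide, bronze.
Putting every candidate on a common basis:
  silicon carbide: σ_y = 462.0 MPa, ρ = 3180 kg/m³
  bronze: σ_y = 191.0 MPa, ρ = 8794 kg/m³
  silicon carbide: M = 6.76×10⁻³
  bronze: M = 1.57×10⁻³
The maximum is for silicon carbide.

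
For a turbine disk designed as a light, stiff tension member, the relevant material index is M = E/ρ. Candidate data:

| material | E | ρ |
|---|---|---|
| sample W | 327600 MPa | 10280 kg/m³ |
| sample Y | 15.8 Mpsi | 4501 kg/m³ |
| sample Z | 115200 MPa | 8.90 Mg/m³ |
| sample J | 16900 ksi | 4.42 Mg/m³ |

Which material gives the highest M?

Putting every candidate on a common basis:
  sample W: E = 327.6 GPa, ρ = 10280 kg/m³
  sample Y: E = 108.9 GPa, ρ = 4501 kg/m³
  sample Z: E = 115.2 GPa, ρ = 8900 kg/m³
  sample J: E = 116.5 GPa, ρ = 4420 kg/m³
  sample W: M = 31.9 MN·m/kg
  sample J: M = 26.4 MN·m/kg
  sample Y: M = 24.2 MN·m/kg
  sample Z: M = 12.9 MN·m/kg
The maximum is for sample W.

sample W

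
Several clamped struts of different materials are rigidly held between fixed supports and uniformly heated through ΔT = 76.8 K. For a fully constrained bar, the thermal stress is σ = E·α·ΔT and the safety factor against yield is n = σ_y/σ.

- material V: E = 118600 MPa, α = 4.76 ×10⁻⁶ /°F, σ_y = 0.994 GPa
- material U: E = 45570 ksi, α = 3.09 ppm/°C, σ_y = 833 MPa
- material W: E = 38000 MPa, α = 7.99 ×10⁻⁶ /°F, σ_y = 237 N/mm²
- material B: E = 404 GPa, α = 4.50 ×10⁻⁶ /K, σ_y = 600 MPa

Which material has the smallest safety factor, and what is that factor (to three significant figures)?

material B, n = 4.30

In consistent units (E in GPa, α in ×10⁻⁶/K, σ_y in MPa):
  material V: E = 118.6, α = 8.57, σ_y = 994.0 → σ = 78.0 MPa, n = 12.7
  material U: E = 314.2, α = 3.09, σ_y = 833.0 → σ = 74.6 MPa, n = 11.2
  material W: E = 38.00, α = 14.4, σ_y = 237.0 → σ = 42.0 MPa, n = 5.65
  material B: E = 404.0, α = 4.50, σ_y = 600.0 → σ = 140 MPa, n = 4.30
Smallest n: material B with n = 4.30.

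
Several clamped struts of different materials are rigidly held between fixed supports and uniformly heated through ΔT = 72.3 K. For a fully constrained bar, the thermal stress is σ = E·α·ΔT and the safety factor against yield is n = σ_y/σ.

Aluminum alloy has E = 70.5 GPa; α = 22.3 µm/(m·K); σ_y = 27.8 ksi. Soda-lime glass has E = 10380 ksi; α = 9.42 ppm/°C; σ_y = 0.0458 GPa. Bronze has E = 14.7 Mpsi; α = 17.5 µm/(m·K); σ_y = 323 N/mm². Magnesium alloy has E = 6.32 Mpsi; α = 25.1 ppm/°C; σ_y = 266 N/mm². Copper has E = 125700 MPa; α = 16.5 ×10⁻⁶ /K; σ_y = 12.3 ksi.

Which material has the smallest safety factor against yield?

With everything in SI (GPa, ×10⁻⁶/K, MPa):
  aluminum alloy: E = 70.50, α = 22.3, σ_y = 191.7 → σ = 114 MPa, n = 1.69
  soda-lime glass: E = 71.57, α = 9.42, σ_y = 45.80 → σ = 48.7 MPa, n = 0.940
  bronze: E = 101.4, α = 17.5, σ_y = 323.0 → σ = 128 MPa, n = 2.52
  magnesium alloy: E = 43.57, α = 25.1, σ_y = 266.0 → σ = 79.1 MPa, n = 3.36
  copper: E = 125.7, α = 16.5, σ_y = 84.81 → σ = 150 MPa, n = 0.566
Copper has the lowest safety factor, n = 0.566.

copper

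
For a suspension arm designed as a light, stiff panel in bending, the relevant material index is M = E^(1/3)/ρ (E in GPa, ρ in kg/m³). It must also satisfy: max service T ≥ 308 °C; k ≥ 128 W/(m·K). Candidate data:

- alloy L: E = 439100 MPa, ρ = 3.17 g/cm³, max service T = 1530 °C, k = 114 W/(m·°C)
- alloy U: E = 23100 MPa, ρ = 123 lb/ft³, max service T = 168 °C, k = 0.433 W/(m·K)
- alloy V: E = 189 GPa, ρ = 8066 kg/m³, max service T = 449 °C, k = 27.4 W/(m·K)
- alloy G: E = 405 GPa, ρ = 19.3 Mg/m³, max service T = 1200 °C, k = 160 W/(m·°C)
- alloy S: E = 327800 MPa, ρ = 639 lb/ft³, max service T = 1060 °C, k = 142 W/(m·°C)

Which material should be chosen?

alloy S

Screen on constraints: max service T ≥ 308 °C; k ≥ 128 W/(m·K). Survivors: alloy G, alloy S.
Convert each candidate to consistent units, then evaluate M:
  alloy G: E = 405.0 GPa, ρ = 19300 kg/m³
  alloy S: E = 327.8 GPa, ρ = 10240 kg/m³
  alloy S: M = 0.674×10⁻³
  alloy G: M = 0.383×10⁻³
The maximum is for alloy S.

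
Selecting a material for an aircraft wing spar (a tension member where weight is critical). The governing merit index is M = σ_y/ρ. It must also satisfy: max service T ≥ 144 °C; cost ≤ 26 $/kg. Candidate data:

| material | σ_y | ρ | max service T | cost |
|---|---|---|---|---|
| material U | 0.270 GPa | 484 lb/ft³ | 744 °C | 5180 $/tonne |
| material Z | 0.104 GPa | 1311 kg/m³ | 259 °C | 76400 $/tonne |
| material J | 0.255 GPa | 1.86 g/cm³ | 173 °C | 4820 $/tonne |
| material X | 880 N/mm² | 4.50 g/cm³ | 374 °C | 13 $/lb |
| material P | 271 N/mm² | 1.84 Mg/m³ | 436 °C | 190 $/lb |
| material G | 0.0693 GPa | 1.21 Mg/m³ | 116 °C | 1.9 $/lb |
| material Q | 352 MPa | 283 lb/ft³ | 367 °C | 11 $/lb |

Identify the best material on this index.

Screen on constraints: max service T ≥ 144 °C; cost ≤ 26 $/kg. Survivors: material U, material J, material Q.
Normalizing units and computing the index:
  material U: σ_y = 270.0 MPa, ρ = 7753 kg/m³
  material J: σ_y = 255.0 MPa, ρ = 1860 kg/m³
  material Q: σ_y = 352.0 MPa, ρ = 4533 kg/m³
  material J: M = 137 kN·m/kg
  material Q: M = 77.6 kN·m/kg
  material U: M = 34.8 kN·m/kg
The maximum is for material J.

material J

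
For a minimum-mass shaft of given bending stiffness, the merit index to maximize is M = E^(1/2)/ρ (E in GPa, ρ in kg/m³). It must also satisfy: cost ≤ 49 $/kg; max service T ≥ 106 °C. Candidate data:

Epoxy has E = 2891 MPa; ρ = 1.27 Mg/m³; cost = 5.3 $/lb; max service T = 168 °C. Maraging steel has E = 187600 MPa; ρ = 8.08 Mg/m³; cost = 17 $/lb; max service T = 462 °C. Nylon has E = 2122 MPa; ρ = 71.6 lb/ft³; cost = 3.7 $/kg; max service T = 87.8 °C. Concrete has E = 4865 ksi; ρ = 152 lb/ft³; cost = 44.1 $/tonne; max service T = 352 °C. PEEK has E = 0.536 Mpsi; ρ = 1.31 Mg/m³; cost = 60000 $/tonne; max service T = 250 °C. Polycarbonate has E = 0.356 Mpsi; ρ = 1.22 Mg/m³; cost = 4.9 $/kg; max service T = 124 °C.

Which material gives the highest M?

concrete

Screen on constraints: cost ≤ 49 $/kg; max service T ≥ 106 °C. Survivors: epoxy, maraging steel, concrete, polycarbonate.
Normalizing units and computing the index:
  epoxy: E = 2.891 GPa, ρ = 1270 kg/m³
  maraging steel: E = 187.6 GPa, ρ = 8080 kg/m³
  concrete: E = 33.54 GPa, ρ = 2435 kg/m³
  polycarbonate: E = 2.455 GPa, ρ = 1220 kg/m³
  concrete: M = 2.38×10⁻³
  maraging steel: M = 1.70×10⁻³
  epoxy: M = 1.34×10⁻³
  polycarbonate: M = 1.28×10⁻³
Highest index: concrete.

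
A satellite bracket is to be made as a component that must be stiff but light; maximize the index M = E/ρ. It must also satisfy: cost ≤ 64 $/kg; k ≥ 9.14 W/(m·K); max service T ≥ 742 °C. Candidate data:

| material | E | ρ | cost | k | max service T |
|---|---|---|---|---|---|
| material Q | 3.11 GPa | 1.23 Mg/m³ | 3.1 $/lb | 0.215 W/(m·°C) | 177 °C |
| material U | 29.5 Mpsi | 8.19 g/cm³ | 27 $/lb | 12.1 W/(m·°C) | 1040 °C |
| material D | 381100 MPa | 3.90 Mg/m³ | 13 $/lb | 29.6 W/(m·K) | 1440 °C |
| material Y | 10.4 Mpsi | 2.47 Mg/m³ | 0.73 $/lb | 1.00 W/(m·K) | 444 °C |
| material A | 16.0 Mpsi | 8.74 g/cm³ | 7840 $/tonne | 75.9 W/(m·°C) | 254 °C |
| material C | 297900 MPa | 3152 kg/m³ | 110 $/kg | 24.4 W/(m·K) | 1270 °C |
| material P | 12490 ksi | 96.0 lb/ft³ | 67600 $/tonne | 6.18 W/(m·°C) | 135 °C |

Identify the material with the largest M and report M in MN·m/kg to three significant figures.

Screen on constraints: cost ≤ 64 $/kg; k ≥ 9.14 W/(m·K); max service T ≥ 742 °C. Survivors: material U, material D.
Convert each candidate to consistent units, then evaluate M:
  material U: E = 203.4 GPa, ρ = 8190 kg/m³
  material D: E = 381.1 GPa, ρ = 3900 kg/m³
  material D: M = 97.7 MN·m/kg
  material U: M = 24.8 MN·m/kg
Material D has the largest M.

material D, M = 97.7 MN·m/kg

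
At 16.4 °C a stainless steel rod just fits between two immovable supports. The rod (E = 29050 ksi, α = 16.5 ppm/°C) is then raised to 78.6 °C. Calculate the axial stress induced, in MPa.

206 MPa

E = 29050 ksi = 200.3 GPa.
ΔT = 62.20 K. Constrained thermal stress σ = E·α·ΔT = 200.3×10³ MPa × 16.5×10⁻⁶ × 62.20 = 206 MPa (compressive).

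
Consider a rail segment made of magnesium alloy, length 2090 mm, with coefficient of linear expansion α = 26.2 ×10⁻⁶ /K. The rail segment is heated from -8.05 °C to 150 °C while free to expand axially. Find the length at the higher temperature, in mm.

ΔT = 150 − (-8.05) = 158.1 K.
ΔL = α·L₀·ΔT = 26.2×10⁻⁶ × 2090 mm × 158.1 K = 8.65 mm.
L = L₀ + ΔL = 2090 + 8.65 = 2098.7 mm.

2098.7 mm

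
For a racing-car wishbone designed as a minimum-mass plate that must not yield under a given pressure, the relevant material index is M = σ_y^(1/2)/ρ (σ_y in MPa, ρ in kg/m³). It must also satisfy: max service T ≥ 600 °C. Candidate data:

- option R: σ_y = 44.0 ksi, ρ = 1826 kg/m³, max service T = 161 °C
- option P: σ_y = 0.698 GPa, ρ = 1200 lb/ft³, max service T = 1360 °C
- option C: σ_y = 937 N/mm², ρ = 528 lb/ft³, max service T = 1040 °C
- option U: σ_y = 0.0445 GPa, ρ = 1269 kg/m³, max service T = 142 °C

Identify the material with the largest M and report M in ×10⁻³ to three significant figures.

option C, M = 3.62×10⁻³

Screen on constraints: max service T ≥ 600 °C. Survivors: option P, option C.
In SI units:
  option P: σ_y = 698.0 MPa, ρ = 19220 kg/m³
  option C: σ_y = 937.0 MPa, ρ = 8458 kg/m³
  option C: M = 3.62×10⁻³
  option P: M = 1.37×10⁻³
Option C ranks first.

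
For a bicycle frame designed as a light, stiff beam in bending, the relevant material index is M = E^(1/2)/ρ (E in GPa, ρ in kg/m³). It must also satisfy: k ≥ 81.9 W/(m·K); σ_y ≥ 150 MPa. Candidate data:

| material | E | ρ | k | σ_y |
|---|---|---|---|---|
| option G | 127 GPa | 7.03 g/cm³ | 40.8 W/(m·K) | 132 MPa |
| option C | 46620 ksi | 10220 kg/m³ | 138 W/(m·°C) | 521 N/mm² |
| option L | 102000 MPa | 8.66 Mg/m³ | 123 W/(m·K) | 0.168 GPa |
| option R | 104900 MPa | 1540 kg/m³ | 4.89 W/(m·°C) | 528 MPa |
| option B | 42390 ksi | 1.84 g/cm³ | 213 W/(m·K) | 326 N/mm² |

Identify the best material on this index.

option B

Screen on constraints: k ≥ 81.9 W/(m·K); σ_y ≥ 150 MPa. Survivors: option C, option L, option B.
In SI units:
  option C: E = 321.4 GPa, ρ = 10220 kg/m³
  option L: E = 102.0 GPa, ρ = 8660 kg/m³
  option B: E = 292.3 GPa, ρ = 1840 kg/m³
  option B: M = 9.29×10⁻³
  option C: M = 1.75×10⁻³
  option L: M = 1.17×10⁻³
Option B ranks first.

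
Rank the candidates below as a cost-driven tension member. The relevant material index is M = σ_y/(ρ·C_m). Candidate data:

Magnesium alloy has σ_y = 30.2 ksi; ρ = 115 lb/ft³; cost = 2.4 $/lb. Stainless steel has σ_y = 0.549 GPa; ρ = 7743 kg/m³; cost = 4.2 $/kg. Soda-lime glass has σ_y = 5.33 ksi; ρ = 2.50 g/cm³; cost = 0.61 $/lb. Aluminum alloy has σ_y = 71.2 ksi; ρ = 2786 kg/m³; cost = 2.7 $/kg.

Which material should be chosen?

Normalizing units and computing the index:
  magnesium alloy: σ_y = 208.2 MPa, ρ = 1842 kg/m³, cost = 5.291 $/kg
  stainless steel: σ_y = 549.0 MPa, ρ = 7743 kg/m³, cost = 4.200 $/kg
  soda-lime glass: σ_y = 36.75 MPa, ρ = 2500 kg/m³, cost = 1.345 $/kg
  aluminum alloy: σ_y = 490.9 MPa, ρ = 2786 kg/m³, cost = 2.700 $/kg
  aluminum alloy: M = 65.3 kN·m per $
  magnesium alloy: M = 21.4 kN·m per $
  stainless steel: M = 16.9 kN·m per $
  soda-lime glass: M = 10.9 kN·m per $
Aluminum alloy has the largest M.

aluminum alloy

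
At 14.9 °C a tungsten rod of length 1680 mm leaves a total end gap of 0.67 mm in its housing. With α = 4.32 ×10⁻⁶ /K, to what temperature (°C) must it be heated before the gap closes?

α·L₀·ΔT = 0.67 mm ⇒ ΔT = 0.67 / (4.32×10⁻⁶ × 1680.0) = 92.32 K.
T = 14.9 + 92.32 = 107.2 °C.

107 °C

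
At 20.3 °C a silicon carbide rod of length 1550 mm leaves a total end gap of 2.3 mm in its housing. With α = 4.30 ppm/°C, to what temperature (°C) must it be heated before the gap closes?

α·L₀·ΔT = 2.3 mm ⇒ ΔT = 2.3 / (4.30×10⁻⁶ × 1550.0) = 345.1 K.
T = 20.3 + 345.1 = 365.4 °C.

365 °C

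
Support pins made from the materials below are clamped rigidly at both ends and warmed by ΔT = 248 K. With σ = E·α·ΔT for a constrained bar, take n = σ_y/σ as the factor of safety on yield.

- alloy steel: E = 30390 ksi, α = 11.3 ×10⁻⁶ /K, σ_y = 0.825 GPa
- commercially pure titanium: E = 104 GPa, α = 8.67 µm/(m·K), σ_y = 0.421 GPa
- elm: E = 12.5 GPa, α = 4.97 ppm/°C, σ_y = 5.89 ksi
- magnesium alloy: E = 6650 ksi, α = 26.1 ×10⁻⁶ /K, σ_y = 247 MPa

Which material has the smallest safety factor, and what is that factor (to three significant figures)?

magnesium alloy, n = 0.832

Converting E to GPa, α to ×10⁻⁶/K, σ_y to MPa, then σ and n for each:
  alloy steel: E = 209.5, α = 11.3, σ_y = 825.0 → σ = 587 MPa, n = 1.40
  commercially pure titanium: E = 104.0, α = 8.67, σ_y = 421.0 → σ = 224 MPa, n = 1.88
  elm: E = 12.50, α = 4.97, σ_y = 40.61 → σ = 15.4 MPa, n = 2.64
  magnesium alloy: E = 45.85, α = 26.1, σ_y = 247.0 → σ = 297 MPa, n = 0.832
Magnesium alloy has the lowest safety factor, n = 0.832.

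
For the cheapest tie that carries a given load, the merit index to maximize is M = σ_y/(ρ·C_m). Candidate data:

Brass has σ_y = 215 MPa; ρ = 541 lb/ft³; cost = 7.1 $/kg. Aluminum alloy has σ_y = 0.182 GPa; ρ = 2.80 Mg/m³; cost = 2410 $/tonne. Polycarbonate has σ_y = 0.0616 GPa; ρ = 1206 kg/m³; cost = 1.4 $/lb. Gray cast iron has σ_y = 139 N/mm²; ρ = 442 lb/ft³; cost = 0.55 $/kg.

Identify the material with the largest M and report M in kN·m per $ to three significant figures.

gray cast iron, M = 35.7 kN·m per $

Convert each candidate to consistent units, then evaluate M:
  brass: σ_y = 215.0 MPa, ρ = 8666 kg/m³, cost = 7.100 $/kg
  aluminum alloy: σ_y = 182.0 MPa, ρ = 2800 kg/m³, cost = 2.410 $/kg
  polycarbonate: σ_y = 61.60 MPa, ρ = 1206 kg/m³, cost = 3.086 $/kg
  gray cast iron: σ_y = 139.0 MPa, ρ = 7080 kg/m³, cost = 0.5500 $/kg
  gray cast iron: M = 35.7 kN·m per $
  aluminum alloy: M = 27.0 kN·m per $
  polycarbonate: M = 16.5 kN·m per $
  brass: M = 3.49 kN·m per $
Gray cast iron has the largest M.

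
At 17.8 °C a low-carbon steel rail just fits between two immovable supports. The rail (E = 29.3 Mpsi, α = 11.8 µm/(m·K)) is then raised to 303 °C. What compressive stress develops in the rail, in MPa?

680 MPa

E = 29.3 Mpsi = 202.0 GPa.
ΔT = 285.2 K. Constrained thermal stress σ = E·α·ΔT = 202.0×10³ MPa × 11.8×10⁻⁶ × 285.2 = 680 MPa (compressive).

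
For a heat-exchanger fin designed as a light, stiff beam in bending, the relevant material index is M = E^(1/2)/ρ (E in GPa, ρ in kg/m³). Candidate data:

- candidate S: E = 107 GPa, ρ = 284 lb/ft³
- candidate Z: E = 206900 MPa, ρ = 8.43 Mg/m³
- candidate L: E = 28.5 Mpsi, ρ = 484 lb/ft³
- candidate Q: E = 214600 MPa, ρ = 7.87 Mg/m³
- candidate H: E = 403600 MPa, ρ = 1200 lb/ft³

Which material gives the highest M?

Putting every candidate on a common basis:
  candidate S: E = 107.0 GPa, ρ = 4549 kg/m³
  candidate Z: E = 206.9 GPa, ρ = 8430 kg/m³
  candidate L: E = 196.5 GPa, ρ = 7753 kg/m³
  candidate Q: E = 214.6 GPa, ρ = 7870 kg/m³
  candidate H: E = 403.6 GPa, ρ = 19220 kg/m³
  candidate S: M = 2.27×10⁻³
  candidate Q: M = 1.86×10⁻³
  candidate L: M = 1.81×10⁻³
  candidate Z: M = 1.71×10⁻³
  candidate H: M = 1.05×10⁻³
Candidate S ranks first.

candidate S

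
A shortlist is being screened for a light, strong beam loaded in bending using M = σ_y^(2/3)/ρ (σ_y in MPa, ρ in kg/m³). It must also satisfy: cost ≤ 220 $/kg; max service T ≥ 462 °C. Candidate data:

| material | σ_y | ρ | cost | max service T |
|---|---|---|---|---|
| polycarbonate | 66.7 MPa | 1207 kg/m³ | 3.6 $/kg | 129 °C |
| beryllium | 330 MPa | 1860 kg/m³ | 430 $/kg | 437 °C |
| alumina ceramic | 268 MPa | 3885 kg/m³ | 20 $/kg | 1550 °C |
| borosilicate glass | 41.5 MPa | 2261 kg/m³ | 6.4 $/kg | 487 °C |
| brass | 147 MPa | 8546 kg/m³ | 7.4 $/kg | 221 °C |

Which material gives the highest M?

alumina ceramic

Screen on constraints: cost ≤ 220 $/kg; max service T ≥ 462 °C. Survivors: alumina ceramic, borosilicate glass.
Computing M directly (units already consistent):
  alumina ceramic: M = 10.7×10⁻³
  borosilicate glass: M = 5.30×10⁻³
The maximum is for alumina ceramic.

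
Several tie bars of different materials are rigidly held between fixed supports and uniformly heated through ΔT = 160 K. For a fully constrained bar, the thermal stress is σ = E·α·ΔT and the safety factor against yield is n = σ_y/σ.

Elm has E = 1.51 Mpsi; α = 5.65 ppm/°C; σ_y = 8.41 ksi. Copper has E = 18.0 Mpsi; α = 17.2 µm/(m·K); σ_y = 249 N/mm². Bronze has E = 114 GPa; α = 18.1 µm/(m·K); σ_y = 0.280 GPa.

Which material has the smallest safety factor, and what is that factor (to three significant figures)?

Per material, after unit conversion:
  elm: E = 10.41, α = 5.65, σ_y = 57.98 → σ = 9.41 MPa, n = 6.16
  copper: E = 124.1, α = 17.2, σ_y = 249.0 → σ = 342 MPa, n = 0.729
  bronze: E = 114.0, α = 18.1, σ_y = 280.0 → σ = 330 MPa, n = 0.848
Smallest n: copper with n = 0.729.

copper, n = 0.729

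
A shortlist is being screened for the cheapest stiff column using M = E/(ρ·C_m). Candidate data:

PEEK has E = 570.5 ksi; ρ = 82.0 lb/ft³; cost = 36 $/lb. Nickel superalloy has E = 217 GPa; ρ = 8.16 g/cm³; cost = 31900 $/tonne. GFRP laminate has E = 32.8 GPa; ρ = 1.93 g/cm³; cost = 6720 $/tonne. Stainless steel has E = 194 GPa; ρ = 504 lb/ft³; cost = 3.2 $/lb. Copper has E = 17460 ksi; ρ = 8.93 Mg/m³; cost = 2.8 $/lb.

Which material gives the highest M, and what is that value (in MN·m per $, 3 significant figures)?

Putting every candidate on a common basis:
  PEEK: E = 3.933 GPa, ρ = 1314 kg/m³, cost = 79.37 $/kg
  nickel superalloy: E = 217.0 GPa, ρ = 8160 kg/m³, cost = 31.90 $/kg
  GFRP laminate: E = 32.80 GPa, ρ = 1930 kg/m³, cost = 6.720 $/kg
  stainless steel: E = 194.0 GPa, ρ = 8073 kg/m³, cost = 7.055 $/kg
  copper: E = 120.4 GPa, ρ = 8930 kg/m³, cost = 6.173 $/kg
  stainless steel: M = 3.41 MN·m per $
  GFRP laminate: M = 2.53 MN·m per $
  copper: M = 2.18 MN·m per $
  nickel superalloy: M = 0.834 MN·m per $
  PEEK: M = 0.0377 MN·m per $
Highest index: stainless steel.

stainless steel, M = 3.41 MN·m per $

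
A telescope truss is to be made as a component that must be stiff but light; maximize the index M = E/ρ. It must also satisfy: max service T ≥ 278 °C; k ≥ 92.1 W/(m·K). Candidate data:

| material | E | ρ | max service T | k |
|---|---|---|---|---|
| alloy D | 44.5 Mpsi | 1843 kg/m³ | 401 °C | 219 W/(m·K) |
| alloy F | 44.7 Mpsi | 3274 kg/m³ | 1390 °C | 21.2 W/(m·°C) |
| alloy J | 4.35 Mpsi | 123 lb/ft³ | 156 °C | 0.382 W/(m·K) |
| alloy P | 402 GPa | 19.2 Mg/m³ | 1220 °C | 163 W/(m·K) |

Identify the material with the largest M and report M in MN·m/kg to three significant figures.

Screen on constraints: max service T ≥ 278 °C; k ≥ 92.1 W/(m·K). Survivors: alloy D, alloy P.
Normalizing units and computing the index:
  alloy D: E = 306.8 GPa, ρ = 1843 kg/m³
  alloy P: E = 402.0 GPa, ρ = 19200 kg/m³
  alloy D: M = 166 MN·m/kg
  alloy P: M = 20.9 MN·m/kg
The maximum is for alloy D.

alloy D, M = 166 MN·m/kg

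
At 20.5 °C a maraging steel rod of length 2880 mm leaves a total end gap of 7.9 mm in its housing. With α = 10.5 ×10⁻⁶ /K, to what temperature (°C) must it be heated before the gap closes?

282 °C

α·L₀·ΔT = 7.9 mm ⇒ ΔT = 7.9 / (10.5×10⁻⁶ × 2880.0) = 261.2 K.
T = 20.5 + 261.2 = 281.7 °C.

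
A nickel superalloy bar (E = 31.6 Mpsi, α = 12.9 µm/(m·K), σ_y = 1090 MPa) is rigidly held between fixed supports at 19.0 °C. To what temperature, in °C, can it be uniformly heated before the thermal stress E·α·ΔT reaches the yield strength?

E = 31.6 Mpsi = 217.9 GPa.
E·α·ΔT = 1090 MPa ⇒ ΔT = 1090 / (217.9×10³ × 12.9×10⁻⁶) = 387.8 K.
T = 19.0 + 387.8 = 406.8 °C.

407 °C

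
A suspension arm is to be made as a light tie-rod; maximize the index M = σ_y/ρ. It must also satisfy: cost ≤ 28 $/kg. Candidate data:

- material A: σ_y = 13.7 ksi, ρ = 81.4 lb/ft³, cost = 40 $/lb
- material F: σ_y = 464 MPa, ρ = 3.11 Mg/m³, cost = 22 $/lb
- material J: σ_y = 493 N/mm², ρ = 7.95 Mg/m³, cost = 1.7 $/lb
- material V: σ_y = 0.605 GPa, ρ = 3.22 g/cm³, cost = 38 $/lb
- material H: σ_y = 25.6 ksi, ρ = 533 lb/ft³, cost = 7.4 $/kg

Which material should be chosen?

Screen on constraints: cost ≤ 28 $/kg. Survivors: material J, material H.
In SI units:
  material J: σ_y = 493.0 MPa, ρ = 7950 kg/m³
  material H: σ_y = 176.5 MPa, ρ = 8538 kg/m³
  material J: M = 62.0 kN·m/kg
  material H: M = 20.7 kN·m/kg
Highest index: material J.

material J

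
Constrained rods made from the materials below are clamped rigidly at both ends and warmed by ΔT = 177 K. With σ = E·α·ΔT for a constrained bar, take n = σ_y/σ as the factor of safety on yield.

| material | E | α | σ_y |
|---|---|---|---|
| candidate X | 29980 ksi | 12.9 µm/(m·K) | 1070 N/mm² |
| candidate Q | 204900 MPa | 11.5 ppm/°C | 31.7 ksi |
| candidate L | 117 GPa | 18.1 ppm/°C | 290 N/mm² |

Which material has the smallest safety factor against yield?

In consistent units (E in GPa, α in ×10⁻⁶/K, σ_y in MPa):
  candidate X: E = 206.7, α = 12.9, σ_y = 1070 → σ = 472 MPa, n = 2.27
  candidate Q: E = 204.9, α = 11.5, σ_y = 218.6 → σ = 417 MPa, n = 0.524
  candidate L: E = 117.0, α = 18.1, σ_y = 290.0 → σ = 375 MPa, n = 0.774
Candidate Q has the lowest safety factor, n = 0.524.

candidate Q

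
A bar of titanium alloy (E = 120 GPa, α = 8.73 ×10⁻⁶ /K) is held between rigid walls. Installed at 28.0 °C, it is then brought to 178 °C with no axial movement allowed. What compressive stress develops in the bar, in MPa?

157 MPa

ΔT = 150.0 K. Constrained thermal stress σ = E·α·ΔT = 120.0×10³ MPa × 8.73×10⁻⁶ × 150.0 = 157 MPa (compressive).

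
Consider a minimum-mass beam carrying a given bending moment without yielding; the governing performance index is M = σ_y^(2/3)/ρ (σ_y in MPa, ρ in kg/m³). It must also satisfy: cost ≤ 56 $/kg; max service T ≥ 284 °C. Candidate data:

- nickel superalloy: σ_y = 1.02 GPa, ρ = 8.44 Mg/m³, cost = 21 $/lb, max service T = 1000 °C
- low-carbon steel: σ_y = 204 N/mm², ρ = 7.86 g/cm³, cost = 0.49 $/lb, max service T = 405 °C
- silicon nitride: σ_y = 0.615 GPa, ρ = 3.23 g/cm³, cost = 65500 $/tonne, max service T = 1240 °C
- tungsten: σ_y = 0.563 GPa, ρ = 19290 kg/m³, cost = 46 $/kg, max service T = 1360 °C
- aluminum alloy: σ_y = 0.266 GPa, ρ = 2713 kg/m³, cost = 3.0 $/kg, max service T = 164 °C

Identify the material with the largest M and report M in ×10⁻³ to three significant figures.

nickel superalloy, M = 12.0×10⁻³

Screen on constraints: cost ≤ 56 $/kg; max service T ≥ 284 °C. Survivors: nickel superalloy, low-carbon steel, tungsten.
Normalizing units and computing the index:
  nickel superalloy: σ_y = 1020 MPa, ρ = 8440 kg/m³
  low-carbon steel: σ_y = 204.0 MPa, ρ = 7860 kg/m³
  tungsten: σ_y = 563.0 MPa, ρ = 19290 kg/m³
  nickel superalloy: M = 12.0×10⁻³
  low-carbon steel: M = 4.41×10⁻³
  tungsten: M = 3.53×10⁻³
The maximum is for nickel superalloy.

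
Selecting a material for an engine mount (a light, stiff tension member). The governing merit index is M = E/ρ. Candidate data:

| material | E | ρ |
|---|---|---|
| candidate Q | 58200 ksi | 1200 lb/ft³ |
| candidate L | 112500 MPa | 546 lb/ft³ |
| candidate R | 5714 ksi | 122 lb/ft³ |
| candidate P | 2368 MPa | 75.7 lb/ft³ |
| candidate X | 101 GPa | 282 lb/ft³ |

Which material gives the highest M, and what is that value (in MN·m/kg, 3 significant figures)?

After converting to SI:
  candidate Q: E = 401.3 GPa, ρ = 19220 kg/m³
  candidate L: E = 112.5 GPa, ρ = 8746 kg/m³
  candidate R: E = 39.40 GPa, ρ = 1954 kg/m³
  candidate P: E = 2.368 GPa, ρ = 1213 kg/m³
  candidate X: E = 101.0 GPa, ρ = 4517 kg/m³
  candidate X: M = 22.4 MN·m/kg
  candidate Q: M = 20.9 MN·m/kg
  candidate R: M = 20.2 MN·m/kg
  candidate L: M = 12.9 MN·m/kg
  candidate P: M = 1.95 MN·m/kg
Candidate X has the largest M.

candidate X, M = 22.4 MN·m/kg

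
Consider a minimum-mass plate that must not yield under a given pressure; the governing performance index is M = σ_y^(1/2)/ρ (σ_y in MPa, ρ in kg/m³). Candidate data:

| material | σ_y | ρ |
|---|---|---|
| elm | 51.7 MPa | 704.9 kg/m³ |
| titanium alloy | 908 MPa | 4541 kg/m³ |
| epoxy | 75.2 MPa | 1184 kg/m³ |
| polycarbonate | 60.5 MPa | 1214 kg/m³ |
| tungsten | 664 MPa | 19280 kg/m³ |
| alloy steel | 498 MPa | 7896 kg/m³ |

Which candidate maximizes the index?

elm

Per-candidate index values:
  elm: M = 10.2×10⁻³
  epoxy: M = 7.32×10⁻³
  titanium alloy: M = 6.64×10⁻³
  polycarbonate: M = 6.41×10⁻³
  alloy steel: M = 2.83×10⁻³
  tungsten: M = 1.34×10⁻³
Elm has the largest M.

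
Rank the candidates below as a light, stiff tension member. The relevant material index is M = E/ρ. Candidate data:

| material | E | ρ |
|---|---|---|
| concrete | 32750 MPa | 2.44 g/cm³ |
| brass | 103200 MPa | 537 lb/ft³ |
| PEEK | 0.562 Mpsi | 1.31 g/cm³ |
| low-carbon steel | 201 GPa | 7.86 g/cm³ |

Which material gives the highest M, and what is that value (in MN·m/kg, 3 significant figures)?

low-carbon steel, M = 25.6 MN·m/kg

In SI units:
  concrete: E = 32.75 GPa, ρ = 2440 kg/m³
  brass: E = 103.2 GPa, ρ = 8602 kg/m³
  PEEK: E = 3.875 GPa, ρ = 1310 kg/m³
  low-carbon steel: E = 201.0 GPa, ρ = 7860 kg/m³
  low-carbon steel: M = 25.6 MN·m/kg
  concrete: M = 13.4 MN·m/kg
  brass: M = 12.0 MN·m/kg
  PEEK: M = 2.96 MN·m/kg
Highest index: low-carbon steel.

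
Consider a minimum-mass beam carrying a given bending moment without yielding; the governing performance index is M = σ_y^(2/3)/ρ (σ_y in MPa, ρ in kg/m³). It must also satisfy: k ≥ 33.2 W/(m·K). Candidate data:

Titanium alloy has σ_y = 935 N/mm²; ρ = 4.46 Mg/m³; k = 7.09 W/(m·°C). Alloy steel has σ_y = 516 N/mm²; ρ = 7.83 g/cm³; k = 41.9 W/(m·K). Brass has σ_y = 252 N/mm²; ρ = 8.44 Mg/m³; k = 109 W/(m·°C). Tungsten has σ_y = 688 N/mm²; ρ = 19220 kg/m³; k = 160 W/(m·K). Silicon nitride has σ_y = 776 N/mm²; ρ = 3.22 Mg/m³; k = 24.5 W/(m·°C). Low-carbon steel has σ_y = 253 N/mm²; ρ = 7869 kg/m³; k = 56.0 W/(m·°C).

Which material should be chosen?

Screen on constraints: k ≥ 33.2 W/(m·K). Survivors: alloy steel, brass, tungsten, low-carbon steel.
Convert each candidate to consistent units, then evaluate M:
  alloy steel: σ_y = 516.0 MPa, ρ = 7830 kg/m³
  brass: σ_y = 252.0 MPa, ρ = 8440 kg/m³
  tungsten: σ_y = 688.0 MPa, ρ = 19220 kg/m³
  low-carbon steel: σ_y = 253.0 MPa, ρ = 7869 kg/m³
  alloy steel: M = 8.22×10⁻³
  low-carbon steel: M = 5.08×10⁻³
  brass: M = 4.73×10⁻³
  tungsten: M = 4.05×10⁻³
The maximum is for alloy steel.

alloy steel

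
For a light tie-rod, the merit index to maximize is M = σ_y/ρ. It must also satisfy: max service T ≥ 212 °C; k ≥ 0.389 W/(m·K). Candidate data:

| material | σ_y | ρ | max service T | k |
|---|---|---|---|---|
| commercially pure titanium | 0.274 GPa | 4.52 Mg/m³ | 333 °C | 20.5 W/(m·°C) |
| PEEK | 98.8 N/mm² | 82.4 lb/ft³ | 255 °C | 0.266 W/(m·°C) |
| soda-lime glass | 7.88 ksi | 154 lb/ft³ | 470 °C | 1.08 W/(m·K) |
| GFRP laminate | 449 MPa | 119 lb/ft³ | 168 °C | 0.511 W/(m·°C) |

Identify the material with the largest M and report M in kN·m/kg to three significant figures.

commercially pure titanium, M = 60.6 kN·m/kg

Screen on constraints: max service T ≥ 212 °C; k ≥ 0.389 W/(m·K). Survivors: commercially pure titanium, soda-lime glass.
Convert each candidate to consistent units, then evaluate M:
  commercially pure titanium: σ_y = 274.0 MPa, ρ = 4520 kg/m³
  soda-lime glass: σ_y = 54.33 MPa, ρ = 2467 kg/m³
  commercially pure titanium: M = 60.6 kN·m/kg
  soda-lime glass: M = 22.0 kN·m/kg
Highest index: commercially pure titanium.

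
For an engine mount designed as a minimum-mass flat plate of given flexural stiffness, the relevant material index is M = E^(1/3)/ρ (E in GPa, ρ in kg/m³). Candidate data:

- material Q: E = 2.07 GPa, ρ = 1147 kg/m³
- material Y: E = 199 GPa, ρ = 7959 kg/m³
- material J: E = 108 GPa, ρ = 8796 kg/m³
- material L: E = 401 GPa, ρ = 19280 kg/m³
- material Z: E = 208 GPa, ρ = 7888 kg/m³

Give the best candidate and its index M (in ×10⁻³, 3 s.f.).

material Q, M = 1.11×10⁻³

Evaluate M for each candidate:
  material Q: M = 1.11×10⁻³
  material Z: M = 0.751×10⁻³
  material Y: M = 0.734×10⁻³
  material J: M = 0.541×10⁻³
  material L: M = 0.382×10⁻³
The maximum is for material Q.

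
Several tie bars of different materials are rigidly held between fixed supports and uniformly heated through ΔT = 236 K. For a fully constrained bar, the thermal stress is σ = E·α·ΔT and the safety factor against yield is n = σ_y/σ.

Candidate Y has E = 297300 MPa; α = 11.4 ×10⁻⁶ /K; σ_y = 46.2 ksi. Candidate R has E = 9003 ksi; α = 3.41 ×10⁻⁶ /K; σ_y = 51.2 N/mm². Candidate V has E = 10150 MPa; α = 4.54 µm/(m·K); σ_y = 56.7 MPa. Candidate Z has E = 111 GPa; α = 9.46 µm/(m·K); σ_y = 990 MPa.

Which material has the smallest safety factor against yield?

candidate Y

With everything in SI (GPa, ×10⁻⁶/K, MPa):
  candidate Y: E = 297.3, α = 11.4, σ_y = 318.5 → σ = 800 MPa, n = 0.398
  candidate R: E = 62.07, α = 3.41, σ_y = 51.20 → σ = 50.0 MPa, n = 1.02
  candidate V: E = 10.15, α = 4.54, σ_y = 56.70 → σ = 10.9 MPa, n = 5.21
  candidate Z: E = 111.0, α = 9.46, σ_y = 990.0 → σ = 248 MPa, n = 3.99
Candidate Y has the lowest safety factor, n = 0.398.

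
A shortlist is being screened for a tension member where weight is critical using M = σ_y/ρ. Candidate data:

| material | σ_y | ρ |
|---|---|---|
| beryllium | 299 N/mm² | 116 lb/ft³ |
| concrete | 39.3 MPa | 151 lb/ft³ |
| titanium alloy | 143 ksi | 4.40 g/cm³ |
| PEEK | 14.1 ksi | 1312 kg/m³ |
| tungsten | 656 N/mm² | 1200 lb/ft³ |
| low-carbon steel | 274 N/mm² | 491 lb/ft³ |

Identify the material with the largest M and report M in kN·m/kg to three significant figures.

titanium alloy, M = 224 kN·m/kg

Convert each candidate to consistent units, then evaluate M:
  beryllium: σ_y = 299.0 MPa, ρ = 1858 kg/m³
  concrete: σ_y = 39.30 MPa, ρ = 2419 kg/m³
  titanium alloy: σ_y = 986.0 MPa, ρ = 4400 kg/m³
  PEEK: σ_y = 97.22 MPa, ρ = 1312 kg/m³
  tungsten: σ_y = 656.0 MPa, ρ = 19220 kg/m³
  low-carbon steel: σ_y = 274.0 MPa, ρ = 7865 kg/m³
  titanium alloy: M = 224 kN·m/kg
  beryllium: M = 161 kN·m/kg
  PEEK: M = 74.1 kN·m/kg
  low-carbon steel: M = 34.8 kN·m/kg
  tungsten: M = 34.1 kN·m/kg
  concrete: M = 16.2 kN·m/kg
Titanium alloy has the largest M.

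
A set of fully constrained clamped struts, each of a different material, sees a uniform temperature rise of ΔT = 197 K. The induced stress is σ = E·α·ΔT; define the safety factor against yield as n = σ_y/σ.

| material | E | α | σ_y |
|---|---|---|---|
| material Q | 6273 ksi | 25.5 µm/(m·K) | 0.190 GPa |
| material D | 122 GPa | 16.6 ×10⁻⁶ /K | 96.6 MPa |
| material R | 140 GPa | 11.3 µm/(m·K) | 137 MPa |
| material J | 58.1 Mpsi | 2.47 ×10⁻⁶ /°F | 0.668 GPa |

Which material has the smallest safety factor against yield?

Per material, after unit conversion:
  material Q: E = 43.25, α = 25.5, σ_y = 190.0 → σ = 217 MPa, n = 0.874
  material D: E = 122.0, α = 16.6, σ_y = 96.60 → σ = 399 MPa, n = 0.242
  material R: E = 140.0, α = 11.3, σ_y = 137.0 → σ = 312 MPa, n = 0.440
  material J: E = 400.6, α = 4.45, σ_y = 668.0 → σ = 351 MPa, n = 1.90
The minimum is material D at n = 0.242.

material D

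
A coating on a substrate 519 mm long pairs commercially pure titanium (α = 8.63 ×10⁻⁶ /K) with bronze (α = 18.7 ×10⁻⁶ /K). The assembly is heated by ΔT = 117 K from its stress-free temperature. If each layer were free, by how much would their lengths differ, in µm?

611 µm

Δα = |8.63 − 18.7|×10⁻⁶/K = 10.1×10⁻⁶/K.
ΔL_mismatch = Δα·L·ΔT = 10.1×10⁻⁶ × 519.0 mm × 117.0 K = 611 µm.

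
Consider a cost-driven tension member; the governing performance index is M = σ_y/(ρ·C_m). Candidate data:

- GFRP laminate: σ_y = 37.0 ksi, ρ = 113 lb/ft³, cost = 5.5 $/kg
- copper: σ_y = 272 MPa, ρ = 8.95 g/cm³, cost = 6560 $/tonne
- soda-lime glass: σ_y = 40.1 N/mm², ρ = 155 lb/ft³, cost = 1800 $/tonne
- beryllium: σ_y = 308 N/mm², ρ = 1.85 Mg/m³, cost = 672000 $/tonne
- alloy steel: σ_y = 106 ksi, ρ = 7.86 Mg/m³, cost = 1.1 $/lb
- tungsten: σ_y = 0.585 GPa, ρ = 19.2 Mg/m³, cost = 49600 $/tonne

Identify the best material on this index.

alloy steel

Convert each candidate to consistent units, then evaluate M:
  GFRP laminate: σ_y = 255.1 MPa, ρ = 1810 kg/m³, cost = 5.500 $/kg
  copper: σ_y = 272.0 MPa, ρ = 8950 kg/m³, cost = 6.560 $/kg
  soda-lime glass: σ_y = 40.10 MPa, ρ = 2483 kg/m³, cost = 1.800 $/kg
  beryllium: σ_y = 308.0 MPa, ρ = 1850 kg/m³, cost = 672.0 $/kg
  alloy steel: σ_y = 730.8 MPa, ρ = 7860 kg/m³, cost = 2.425 $/kg
  tungsten: σ_y = 585.0 MPa, ρ = 19200 kg/m³, cost = 49.60 $/kg
  alloy steel: M = 38.3 kN·m per $
  GFRP laminate: M = 25.6 kN·m per $
  soda-lime glass: M = 8.97 kN·m per $
  copper: M = 4.63 kN·m per $
  tungsten: M = 0.614 kN·m per $
  beryllium: M = 0.248 kN·m per $
The maximum is for alloy steel.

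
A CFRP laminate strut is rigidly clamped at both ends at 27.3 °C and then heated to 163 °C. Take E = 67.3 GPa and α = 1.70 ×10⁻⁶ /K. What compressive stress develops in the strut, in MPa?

ΔT = 135.7 K. Constrained thermal stress σ = E·α·ΔT = 67.30×10³ MPa × 1.70×10⁻⁶ × 135.7 = 15.5 MPa (compressive).

15.5 MPa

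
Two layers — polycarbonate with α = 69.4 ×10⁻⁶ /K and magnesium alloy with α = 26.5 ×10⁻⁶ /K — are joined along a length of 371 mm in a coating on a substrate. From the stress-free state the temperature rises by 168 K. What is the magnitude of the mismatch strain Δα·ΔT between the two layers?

Δα = |69.4 − 26.5|×10⁻⁶/K = 42.9×10⁻⁶/K.
Mismatch strain = Δα·ΔT = 42.9×10⁻⁶ × 168.0 = 7.21×10⁻³.

7.21×10⁻³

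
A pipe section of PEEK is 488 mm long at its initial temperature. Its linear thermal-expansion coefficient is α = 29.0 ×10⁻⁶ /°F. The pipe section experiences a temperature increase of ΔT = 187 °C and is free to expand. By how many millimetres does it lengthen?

Convert α: 29.0×10⁻⁶/°F × (9/5) = 52.2×10⁻⁶/K.
ΔL = α·L₀·ΔT = 52.2×10⁻⁶ × 488 mm × 187.0 K = 4.76 mm.

4.76 mm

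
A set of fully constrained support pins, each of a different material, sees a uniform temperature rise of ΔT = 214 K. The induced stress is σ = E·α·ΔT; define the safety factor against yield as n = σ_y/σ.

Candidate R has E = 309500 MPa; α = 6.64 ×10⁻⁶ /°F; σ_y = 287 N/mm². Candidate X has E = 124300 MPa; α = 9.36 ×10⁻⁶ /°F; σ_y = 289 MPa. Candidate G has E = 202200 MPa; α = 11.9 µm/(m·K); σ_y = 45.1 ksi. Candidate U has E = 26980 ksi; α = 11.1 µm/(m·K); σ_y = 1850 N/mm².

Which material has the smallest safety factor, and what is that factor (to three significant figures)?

candidate R, n = 0.363

In consistent units (E in GPa, α in ×10⁻⁶/K, σ_y in MPa):
  candidate R: E = 309.5, α = 12.0, σ_y = 287.0 → σ = 792 MPa, n = 0.363
  candidate X: E = 124.3, α = 16.8, σ_y = 289.0 → σ = 448 MPa, n = 0.645
  candidate G: E = 202.2, α = 11.9, σ_y = 311.0 → σ = 515 MPa, n = 0.604
  candidate U: E = 186.0, α = 11.1, σ_y = 1850 → σ = 442 MPa, n = 4.19
Candidate R has the lowest safety factor, n = 0.363.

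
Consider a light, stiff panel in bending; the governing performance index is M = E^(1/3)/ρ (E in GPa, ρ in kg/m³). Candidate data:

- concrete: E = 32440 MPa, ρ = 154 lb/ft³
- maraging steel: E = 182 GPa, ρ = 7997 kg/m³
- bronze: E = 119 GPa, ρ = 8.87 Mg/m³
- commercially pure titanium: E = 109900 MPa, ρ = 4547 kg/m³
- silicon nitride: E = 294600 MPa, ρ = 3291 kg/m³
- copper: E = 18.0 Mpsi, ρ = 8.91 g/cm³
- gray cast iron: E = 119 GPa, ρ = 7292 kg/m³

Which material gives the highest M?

silicon nitride

Putting every candidate on a common basis:
  concrete: E = 32.44 GPa, ρ = 2467 kg/m³
  maraging steel: E = 182.0 GPa, ρ = 7997 kg/m³
  bronze: E = 119.0 GPa, ρ = 8870 kg/m³
  commercially pure titanium: E = 109.9 GPa, ρ = 4547 kg/m³
  silicon nitride: E = 294.6 GPa, ρ = 3291 kg/m³
  copper: E = 124.1 GPa, ρ = 8910 kg/m³
  gray cast iron: E = 119.0 GPa, ρ = 7292 kg/m³
  silicon nitride: M = 2.02×10⁻³
  concrete: M = 1.29×10⁻³
  commercially pure titanium: M = 1.05×10⁻³
  maraging steel: M = 0.709×10⁻³
  gray cast iron: M = 0.675×10⁻³
  copper: M = 0.560×10⁻³
  bronze: M = 0.555×10⁻³
Silicon nitride ranks first.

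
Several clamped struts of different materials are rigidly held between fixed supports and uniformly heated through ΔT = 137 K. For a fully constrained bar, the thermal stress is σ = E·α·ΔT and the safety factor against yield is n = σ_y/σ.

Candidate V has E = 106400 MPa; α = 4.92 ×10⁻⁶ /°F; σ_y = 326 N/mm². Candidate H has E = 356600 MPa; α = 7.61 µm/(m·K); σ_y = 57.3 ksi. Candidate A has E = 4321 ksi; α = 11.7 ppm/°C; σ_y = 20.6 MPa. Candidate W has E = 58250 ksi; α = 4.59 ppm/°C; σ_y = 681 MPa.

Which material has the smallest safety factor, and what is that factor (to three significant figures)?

candidate A, n = 0.431

Converting E to GPa, α to ×10⁻⁶/K, σ_y to MPa, then σ and n for each:
  candidate V: E = 106.4, α = 8.86, σ_y = 326.0 → σ = 129 MPa, n = 2.53
  candidate H: E = 356.6, α = 7.61, σ_y = 395.1 → σ = 372 MPa, n = 1.06
  candidate A: E = 29.79, α = 11.7, σ_y = 20.60 → σ = 47.8 MPa, n = 0.431
  candidate W: E = 401.6, α = 4.59, σ_y = 681.0 → σ = 253 MPa, n = 2.70
Candidate A has the lowest safety factor, n = 0.431.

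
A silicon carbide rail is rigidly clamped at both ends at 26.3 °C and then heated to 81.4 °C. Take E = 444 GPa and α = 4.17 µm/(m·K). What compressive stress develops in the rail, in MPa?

ΔT = 55.10 K. Constrained thermal stress σ = E·α·ΔT = 444.0×10³ MPa × 4.17×10⁻⁶ × 55.10 = 102 MPa (compressive).

102 MPa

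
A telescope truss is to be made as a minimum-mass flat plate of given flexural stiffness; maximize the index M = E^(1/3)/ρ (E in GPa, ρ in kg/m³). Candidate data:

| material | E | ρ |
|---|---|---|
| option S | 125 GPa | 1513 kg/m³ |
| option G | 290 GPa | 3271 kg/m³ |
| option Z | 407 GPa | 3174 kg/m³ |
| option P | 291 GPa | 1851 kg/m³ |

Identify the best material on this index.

Per-candidate index values:
  option P: M = 3.58×10⁻³
  option S: M = 3.30×10⁻³
  option Z: M = 2.33×10⁻³
  option G: M = 2.02×10⁻³
Highest index: option P.

option P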